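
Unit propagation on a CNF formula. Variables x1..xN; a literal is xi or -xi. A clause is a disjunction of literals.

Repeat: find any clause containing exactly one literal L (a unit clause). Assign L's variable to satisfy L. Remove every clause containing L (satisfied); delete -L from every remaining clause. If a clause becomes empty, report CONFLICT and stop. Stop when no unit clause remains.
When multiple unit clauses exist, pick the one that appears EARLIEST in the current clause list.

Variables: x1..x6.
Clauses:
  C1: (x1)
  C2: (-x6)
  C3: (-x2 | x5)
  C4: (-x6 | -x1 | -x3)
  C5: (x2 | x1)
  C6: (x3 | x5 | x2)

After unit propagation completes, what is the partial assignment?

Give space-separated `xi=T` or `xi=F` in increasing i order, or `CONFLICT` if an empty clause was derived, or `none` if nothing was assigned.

Answer: x1=T x6=F

Derivation:
unit clause [1] forces x1=T; simplify:
  drop -1 from [-6, -1, -3] -> [-6, -3]
  satisfied 2 clause(s); 4 remain; assigned so far: [1]
unit clause [-6] forces x6=F; simplify:
  satisfied 2 clause(s); 2 remain; assigned so far: [1, 6]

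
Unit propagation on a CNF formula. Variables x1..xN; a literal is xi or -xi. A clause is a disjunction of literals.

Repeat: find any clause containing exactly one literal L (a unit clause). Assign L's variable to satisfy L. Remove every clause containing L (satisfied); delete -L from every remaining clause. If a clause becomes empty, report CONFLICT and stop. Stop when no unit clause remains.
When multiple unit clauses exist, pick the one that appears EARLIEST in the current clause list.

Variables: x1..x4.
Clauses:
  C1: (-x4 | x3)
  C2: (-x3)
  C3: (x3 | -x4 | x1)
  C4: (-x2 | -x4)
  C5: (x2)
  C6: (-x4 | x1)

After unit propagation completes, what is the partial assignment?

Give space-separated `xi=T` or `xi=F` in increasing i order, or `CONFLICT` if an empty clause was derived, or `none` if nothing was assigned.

unit clause [-3] forces x3=F; simplify:
  drop 3 from [-4, 3] -> [-4]
  drop 3 from [3, -4, 1] -> [-4, 1]
  satisfied 1 clause(s); 5 remain; assigned so far: [3]
unit clause [-4] forces x4=F; simplify:
  satisfied 4 clause(s); 1 remain; assigned so far: [3, 4]
unit clause [2] forces x2=T; simplify:
  satisfied 1 clause(s); 0 remain; assigned so far: [2, 3, 4]

Answer: x2=T x3=F x4=F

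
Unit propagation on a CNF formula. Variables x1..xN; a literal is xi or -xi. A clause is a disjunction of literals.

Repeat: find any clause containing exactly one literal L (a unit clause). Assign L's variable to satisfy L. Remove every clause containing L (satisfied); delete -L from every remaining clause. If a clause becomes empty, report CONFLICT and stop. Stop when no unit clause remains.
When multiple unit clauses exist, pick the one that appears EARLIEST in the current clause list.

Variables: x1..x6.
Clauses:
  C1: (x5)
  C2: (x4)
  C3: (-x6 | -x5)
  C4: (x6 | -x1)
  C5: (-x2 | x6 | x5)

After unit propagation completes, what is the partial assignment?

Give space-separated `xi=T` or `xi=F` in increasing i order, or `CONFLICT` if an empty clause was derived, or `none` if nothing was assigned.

unit clause [5] forces x5=T; simplify:
  drop -5 from [-6, -5] -> [-6]
  satisfied 2 clause(s); 3 remain; assigned so far: [5]
unit clause [4] forces x4=T; simplify:
  satisfied 1 clause(s); 2 remain; assigned so far: [4, 5]
unit clause [-6] forces x6=F; simplify:
  drop 6 from [6, -1] -> [-1]
  satisfied 1 clause(s); 1 remain; assigned so far: [4, 5, 6]
unit clause [-1] forces x1=F; simplify:
  satisfied 1 clause(s); 0 remain; assigned so far: [1, 4, 5, 6]

Answer: x1=F x4=T x5=T x6=F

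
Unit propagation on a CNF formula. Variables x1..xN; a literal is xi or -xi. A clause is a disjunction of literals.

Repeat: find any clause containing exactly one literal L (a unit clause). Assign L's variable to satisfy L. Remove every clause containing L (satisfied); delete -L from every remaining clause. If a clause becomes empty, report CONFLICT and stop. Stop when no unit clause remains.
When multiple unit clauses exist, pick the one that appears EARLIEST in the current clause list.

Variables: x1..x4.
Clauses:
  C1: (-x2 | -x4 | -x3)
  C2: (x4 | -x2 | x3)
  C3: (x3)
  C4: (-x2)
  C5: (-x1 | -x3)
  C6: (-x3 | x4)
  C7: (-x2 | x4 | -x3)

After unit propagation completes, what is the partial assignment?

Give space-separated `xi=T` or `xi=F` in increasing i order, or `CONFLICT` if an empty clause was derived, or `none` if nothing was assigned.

unit clause [3] forces x3=T; simplify:
  drop -3 from [-2, -4, -3] -> [-2, -4]
  drop -3 from [-1, -3] -> [-1]
  drop -3 from [-3, 4] -> [4]
  drop -3 from [-2, 4, -3] -> [-2, 4]
  satisfied 2 clause(s); 5 remain; assigned so far: [3]
unit clause [-2] forces x2=F; simplify:
  satisfied 3 clause(s); 2 remain; assigned so far: [2, 3]
unit clause [-1] forces x1=F; simplify:
  satisfied 1 clause(s); 1 remain; assigned so far: [1, 2, 3]
unit clause [4] forces x4=T; simplify:
  satisfied 1 clause(s); 0 remain; assigned so far: [1, 2, 3, 4]

Answer: x1=F x2=F x3=T x4=T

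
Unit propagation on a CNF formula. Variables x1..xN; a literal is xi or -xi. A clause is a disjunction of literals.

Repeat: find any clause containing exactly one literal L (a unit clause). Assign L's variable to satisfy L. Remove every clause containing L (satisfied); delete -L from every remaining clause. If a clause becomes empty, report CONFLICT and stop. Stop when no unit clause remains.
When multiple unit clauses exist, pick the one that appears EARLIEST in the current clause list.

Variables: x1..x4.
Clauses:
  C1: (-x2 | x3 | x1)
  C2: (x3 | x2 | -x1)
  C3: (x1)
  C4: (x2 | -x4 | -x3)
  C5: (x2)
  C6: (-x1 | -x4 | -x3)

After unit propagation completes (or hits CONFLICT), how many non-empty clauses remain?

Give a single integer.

Answer: 1

Derivation:
unit clause [1] forces x1=T; simplify:
  drop -1 from [3, 2, -1] -> [3, 2]
  drop -1 from [-1, -4, -3] -> [-4, -3]
  satisfied 2 clause(s); 4 remain; assigned so far: [1]
unit clause [2] forces x2=T; simplify:
  satisfied 3 clause(s); 1 remain; assigned so far: [1, 2]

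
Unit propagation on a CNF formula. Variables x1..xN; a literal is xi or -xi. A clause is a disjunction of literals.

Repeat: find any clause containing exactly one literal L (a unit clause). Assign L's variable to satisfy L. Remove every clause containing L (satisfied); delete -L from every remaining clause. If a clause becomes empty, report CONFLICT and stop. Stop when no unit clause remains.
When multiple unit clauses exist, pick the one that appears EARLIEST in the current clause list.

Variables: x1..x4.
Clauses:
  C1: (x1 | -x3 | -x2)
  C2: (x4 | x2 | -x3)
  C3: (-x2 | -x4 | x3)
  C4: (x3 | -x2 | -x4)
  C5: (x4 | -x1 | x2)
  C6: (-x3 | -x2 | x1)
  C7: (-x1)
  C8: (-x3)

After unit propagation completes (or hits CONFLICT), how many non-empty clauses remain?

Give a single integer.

unit clause [-1] forces x1=F; simplify:
  drop 1 from [1, -3, -2] -> [-3, -2]
  drop 1 from [-3, -2, 1] -> [-3, -2]
  satisfied 2 clause(s); 6 remain; assigned so far: [1]
unit clause [-3] forces x3=F; simplify:
  drop 3 from [-2, -4, 3] -> [-2, -4]
  drop 3 from [3, -2, -4] -> [-2, -4]
  satisfied 4 clause(s); 2 remain; assigned so far: [1, 3]

Answer: 2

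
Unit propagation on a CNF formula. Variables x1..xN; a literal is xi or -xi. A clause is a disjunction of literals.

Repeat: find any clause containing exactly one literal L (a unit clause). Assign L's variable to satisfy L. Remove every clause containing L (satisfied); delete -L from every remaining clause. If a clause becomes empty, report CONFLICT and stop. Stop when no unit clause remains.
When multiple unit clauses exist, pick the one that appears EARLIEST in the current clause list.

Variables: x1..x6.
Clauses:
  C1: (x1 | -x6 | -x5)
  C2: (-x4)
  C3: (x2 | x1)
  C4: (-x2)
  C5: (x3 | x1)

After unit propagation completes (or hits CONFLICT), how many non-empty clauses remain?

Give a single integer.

unit clause [-4] forces x4=F; simplify:
  satisfied 1 clause(s); 4 remain; assigned so far: [4]
unit clause [-2] forces x2=F; simplify:
  drop 2 from [2, 1] -> [1]
  satisfied 1 clause(s); 3 remain; assigned so far: [2, 4]
unit clause [1] forces x1=T; simplify:
  satisfied 3 clause(s); 0 remain; assigned so far: [1, 2, 4]

Answer: 0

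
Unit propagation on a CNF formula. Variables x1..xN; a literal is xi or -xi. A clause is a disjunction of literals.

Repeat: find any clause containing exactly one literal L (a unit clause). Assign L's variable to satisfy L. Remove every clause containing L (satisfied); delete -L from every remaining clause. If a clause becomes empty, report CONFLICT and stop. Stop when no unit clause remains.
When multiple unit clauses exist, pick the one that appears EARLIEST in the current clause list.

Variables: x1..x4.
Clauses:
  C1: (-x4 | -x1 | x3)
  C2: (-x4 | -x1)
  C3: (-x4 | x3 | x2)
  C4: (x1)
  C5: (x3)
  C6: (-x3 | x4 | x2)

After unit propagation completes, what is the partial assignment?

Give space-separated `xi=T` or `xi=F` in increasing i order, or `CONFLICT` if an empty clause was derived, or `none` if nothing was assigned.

Answer: x1=T x2=T x3=T x4=F

Derivation:
unit clause [1] forces x1=T; simplify:
  drop -1 from [-4, -1, 3] -> [-4, 3]
  drop -1 from [-4, -1] -> [-4]
  satisfied 1 clause(s); 5 remain; assigned so far: [1]
unit clause [-4] forces x4=F; simplify:
  drop 4 from [-3, 4, 2] -> [-3, 2]
  satisfied 3 clause(s); 2 remain; assigned so far: [1, 4]
unit clause [3] forces x3=T; simplify:
  drop -3 from [-3, 2] -> [2]
  satisfied 1 clause(s); 1 remain; assigned so far: [1, 3, 4]
unit clause [2] forces x2=T; simplify:
  satisfied 1 clause(s); 0 remain; assigned so far: [1, 2, 3, 4]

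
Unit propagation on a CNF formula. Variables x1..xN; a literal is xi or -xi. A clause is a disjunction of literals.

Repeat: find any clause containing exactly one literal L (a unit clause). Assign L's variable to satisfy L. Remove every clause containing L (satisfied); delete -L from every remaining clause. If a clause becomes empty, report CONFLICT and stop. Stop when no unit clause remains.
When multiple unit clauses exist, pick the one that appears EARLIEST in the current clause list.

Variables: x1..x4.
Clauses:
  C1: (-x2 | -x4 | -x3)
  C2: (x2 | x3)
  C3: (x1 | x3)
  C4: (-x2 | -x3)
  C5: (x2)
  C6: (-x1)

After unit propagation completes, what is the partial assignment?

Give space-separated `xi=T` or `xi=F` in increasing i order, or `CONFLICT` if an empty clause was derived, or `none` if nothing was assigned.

Answer: CONFLICT

Derivation:
unit clause [2] forces x2=T; simplify:
  drop -2 from [-2, -4, -3] -> [-4, -3]
  drop -2 from [-2, -3] -> [-3]
  satisfied 2 clause(s); 4 remain; assigned so far: [2]
unit clause [-3] forces x3=F; simplify:
  drop 3 from [1, 3] -> [1]
  satisfied 2 clause(s); 2 remain; assigned so far: [2, 3]
unit clause [1] forces x1=T; simplify:
  drop -1 from [-1] -> [] (empty!)
  satisfied 1 clause(s); 1 remain; assigned so far: [1, 2, 3]
CONFLICT (empty clause)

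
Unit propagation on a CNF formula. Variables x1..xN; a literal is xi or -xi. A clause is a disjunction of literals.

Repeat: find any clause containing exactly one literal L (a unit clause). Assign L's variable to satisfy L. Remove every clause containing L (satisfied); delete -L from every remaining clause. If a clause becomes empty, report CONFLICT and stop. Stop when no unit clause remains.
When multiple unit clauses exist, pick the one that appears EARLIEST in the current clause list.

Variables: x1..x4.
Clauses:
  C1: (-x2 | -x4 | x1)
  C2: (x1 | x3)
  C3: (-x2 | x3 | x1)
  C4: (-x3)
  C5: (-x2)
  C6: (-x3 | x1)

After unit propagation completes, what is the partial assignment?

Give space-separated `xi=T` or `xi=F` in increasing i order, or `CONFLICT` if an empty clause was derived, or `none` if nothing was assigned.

unit clause [-3] forces x3=F; simplify:
  drop 3 from [1, 3] -> [1]
  drop 3 from [-2, 3, 1] -> [-2, 1]
  satisfied 2 clause(s); 4 remain; assigned so far: [3]
unit clause [1] forces x1=T; simplify:
  satisfied 3 clause(s); 1 remain; assigned so far: [1, 3]
unit clause [-2] forces x2=F; simplify:
  satisfied 1 clause(s); 0 remain; assigned so far: [1, 2, 3]

Answer: x1=T x2=F x3=F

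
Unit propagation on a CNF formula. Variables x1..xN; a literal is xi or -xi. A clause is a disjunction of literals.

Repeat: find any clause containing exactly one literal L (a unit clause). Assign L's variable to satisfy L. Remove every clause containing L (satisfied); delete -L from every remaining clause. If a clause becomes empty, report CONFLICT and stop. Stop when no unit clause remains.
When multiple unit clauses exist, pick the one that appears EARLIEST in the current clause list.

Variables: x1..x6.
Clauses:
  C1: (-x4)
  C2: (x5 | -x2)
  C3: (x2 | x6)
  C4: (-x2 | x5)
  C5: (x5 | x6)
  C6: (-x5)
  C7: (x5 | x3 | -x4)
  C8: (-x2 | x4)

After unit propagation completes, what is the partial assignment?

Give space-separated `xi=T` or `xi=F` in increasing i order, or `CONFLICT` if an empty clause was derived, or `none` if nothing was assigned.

Answer: x2=F x4=F x5=F x6=T

Derivation:
unit clause [-4] forces x4=F; simplify:
  drop 4 from [-2, 4] -> [-2]
  satisfied 2 clause(s); 6 remain; assigned so far: [4]
unit clause [-5] forces x5=F; simplify:
  drop 5 from [5, -2] -> [-2]
  drop 5 from [-2, 5] -> [-2]
  drop 5 from [5, 6] -> [6]
  satisfied 1 clause(s); 5 remain; assigned so far: [4, 5]
unit clause [-2] forces x2=F; simplify:
  drop 2 from [2, 6] -> [6]
  satisfied 3 clause(s); 2 remain; assigned so far: [2, 4, 5]
unit clause [6] forces x6=T; simplify:
  satisfied 2 clause(s); 0 remain; assigned so far: [2, 4, 5, 6]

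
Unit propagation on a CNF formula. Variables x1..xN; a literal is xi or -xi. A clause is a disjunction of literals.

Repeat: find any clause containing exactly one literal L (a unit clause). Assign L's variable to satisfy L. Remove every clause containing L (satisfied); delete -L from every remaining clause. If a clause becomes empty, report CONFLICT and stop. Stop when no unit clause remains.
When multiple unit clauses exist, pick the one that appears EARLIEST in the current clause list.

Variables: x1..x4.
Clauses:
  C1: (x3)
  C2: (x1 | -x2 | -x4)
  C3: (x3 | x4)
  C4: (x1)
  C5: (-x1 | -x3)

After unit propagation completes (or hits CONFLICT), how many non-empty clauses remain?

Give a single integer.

Answer: 0

Derivation:
unit clause [3] forces x3=T; simplify:
  drop -3 from [-1, -3] -> [-1]
  satisfied 2 clause(s); 3 remain; assigned so far: [3]
unit clause [1] forces x1=T; simplify:
  drop -1 from [-1] -> [] (empty!)
  satisfied 2 clause(s); 1 remain; assigned so far: [1, 3]
CONFLICT (empty clause)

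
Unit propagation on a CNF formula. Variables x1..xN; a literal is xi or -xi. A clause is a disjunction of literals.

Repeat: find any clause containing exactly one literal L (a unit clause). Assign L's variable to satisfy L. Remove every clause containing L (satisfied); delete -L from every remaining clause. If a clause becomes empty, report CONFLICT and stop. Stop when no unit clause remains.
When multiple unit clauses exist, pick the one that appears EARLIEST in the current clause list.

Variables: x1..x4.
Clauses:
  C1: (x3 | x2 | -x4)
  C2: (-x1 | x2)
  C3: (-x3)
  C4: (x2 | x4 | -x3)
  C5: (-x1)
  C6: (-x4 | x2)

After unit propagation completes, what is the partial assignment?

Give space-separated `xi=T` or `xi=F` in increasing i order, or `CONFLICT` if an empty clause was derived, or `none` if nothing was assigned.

unit clause [-3] forces x3=F; simplify:
  drop 3 from [3, 2, -4] -> [2, -4]
  satisfied 2 clause(s); 4 remain; assigned so far: [3]
unit clause [-1] forces x1=F; simplify:
  satisfied 2 clause(s); 2 remain; assigned so far: [1, 3]

Answer: x1=F x3=F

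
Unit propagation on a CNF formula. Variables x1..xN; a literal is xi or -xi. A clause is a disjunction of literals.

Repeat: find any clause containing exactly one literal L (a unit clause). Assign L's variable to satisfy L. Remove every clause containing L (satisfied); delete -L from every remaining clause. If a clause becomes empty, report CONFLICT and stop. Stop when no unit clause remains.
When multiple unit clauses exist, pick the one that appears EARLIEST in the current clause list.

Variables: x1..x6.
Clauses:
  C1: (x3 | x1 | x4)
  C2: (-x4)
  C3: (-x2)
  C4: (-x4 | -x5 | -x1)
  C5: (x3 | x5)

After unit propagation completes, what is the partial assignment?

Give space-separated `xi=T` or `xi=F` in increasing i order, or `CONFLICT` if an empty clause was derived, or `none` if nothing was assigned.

unit clause [-4] forces x4=F; simplify:
  drop 4 from [3, 1, 4] -> [3, 1]
  satisfied 2 clause(s); 3 remain; assigned so far: [4]
unit clause [-2] forces x2=F; simplify:
  satisfied 1 clause(s); 2 remain; assigned so far: [2, 4]

Answer: x2=F x4=F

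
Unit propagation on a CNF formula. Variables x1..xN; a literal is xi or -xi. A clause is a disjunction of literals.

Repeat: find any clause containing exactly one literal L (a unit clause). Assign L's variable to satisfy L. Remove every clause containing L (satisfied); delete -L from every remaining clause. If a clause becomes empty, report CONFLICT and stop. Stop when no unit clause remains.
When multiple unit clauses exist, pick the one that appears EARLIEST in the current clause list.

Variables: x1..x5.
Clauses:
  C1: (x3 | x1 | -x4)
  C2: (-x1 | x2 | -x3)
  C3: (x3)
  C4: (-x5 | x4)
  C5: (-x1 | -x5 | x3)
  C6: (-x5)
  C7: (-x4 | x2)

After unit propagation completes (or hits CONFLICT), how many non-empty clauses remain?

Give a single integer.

Answer: 2

Derivation:
unit clause [3] forces x3=T; simplify:
  drop -3 from [-1, 2, -3] -> [-1, 2]
  satisfied 3 clause(s); 4 remain; assigned so far: [3]
unit clause [-5] forces x5=F; simplify:
  satisfied 2 clause(s); 2 remain; assigned so far: [3, 5]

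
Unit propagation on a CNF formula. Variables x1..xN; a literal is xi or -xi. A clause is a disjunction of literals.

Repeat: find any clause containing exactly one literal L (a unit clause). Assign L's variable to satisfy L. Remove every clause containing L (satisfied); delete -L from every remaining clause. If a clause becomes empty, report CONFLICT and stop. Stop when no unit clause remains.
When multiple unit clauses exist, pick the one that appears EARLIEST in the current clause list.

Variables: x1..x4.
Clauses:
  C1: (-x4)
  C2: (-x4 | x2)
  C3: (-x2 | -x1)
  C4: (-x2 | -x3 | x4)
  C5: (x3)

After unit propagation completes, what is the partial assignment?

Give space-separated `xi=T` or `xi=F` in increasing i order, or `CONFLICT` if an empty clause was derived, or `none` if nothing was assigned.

unit clause [-4] forces x4=F; simplify:
  drop 4 from [-2, -3, 4] -> [-2, -3]
  satisfied 2 clause(s); 3 remain; assigned so far: [4]
unit clause [3] forces x3=T; simplify:
  drop -3 from [-2, -3] -> [-2]
  satisfied 1 clause(s); 2 remain; assigned so far: [3, 4]
unit clause [-2] forces x2=F; simplify:
  satisfied 2 clause(s); 0 remain; assigned so far: [2, 3, 4]

Answer: x2=F x3=T x4=F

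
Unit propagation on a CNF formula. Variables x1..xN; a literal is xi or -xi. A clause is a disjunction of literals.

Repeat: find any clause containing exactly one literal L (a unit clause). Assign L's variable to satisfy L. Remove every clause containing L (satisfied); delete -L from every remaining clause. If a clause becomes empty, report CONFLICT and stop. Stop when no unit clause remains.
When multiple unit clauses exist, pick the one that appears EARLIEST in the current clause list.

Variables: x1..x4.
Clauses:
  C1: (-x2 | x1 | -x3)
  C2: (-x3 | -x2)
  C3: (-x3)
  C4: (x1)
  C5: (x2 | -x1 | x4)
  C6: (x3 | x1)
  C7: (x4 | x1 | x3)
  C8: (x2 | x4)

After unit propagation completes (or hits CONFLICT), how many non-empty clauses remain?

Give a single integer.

unit clause [-3] forces x3=F; simplify:
  drop 3 from [3, 1] -> [1]
  drop 3 from [4, 1, 3] -> [4, 1]
  satisfied 3 clause(s); 5 remain; assigned so far: [3]
unit clause [1] forces x1=T; simplify:
  drop -1 from [2, -1, 4] -> [2, 4]
  satisfied 3 clause(s); 2 remain; assigned so far: [1, 3]

Answer: 2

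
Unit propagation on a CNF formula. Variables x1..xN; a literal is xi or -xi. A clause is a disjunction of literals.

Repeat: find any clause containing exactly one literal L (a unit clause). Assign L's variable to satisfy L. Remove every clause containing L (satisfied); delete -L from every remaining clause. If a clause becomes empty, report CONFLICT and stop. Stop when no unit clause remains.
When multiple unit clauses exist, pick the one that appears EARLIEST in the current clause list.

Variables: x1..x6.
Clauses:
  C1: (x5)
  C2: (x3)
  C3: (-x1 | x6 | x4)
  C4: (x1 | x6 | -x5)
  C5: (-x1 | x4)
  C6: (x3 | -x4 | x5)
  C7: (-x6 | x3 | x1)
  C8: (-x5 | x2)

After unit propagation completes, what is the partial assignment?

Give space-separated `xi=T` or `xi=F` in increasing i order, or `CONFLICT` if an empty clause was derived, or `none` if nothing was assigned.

Answer: x2=T x3=T x5=T

Derivation:
unit clause [5] forces x5=T; simplify:
  drop -5 from [1, 6, -5] -> [1, 6]
  drop -5 from [-5, 2] -> [2]
  satisfied 2 clause(s); 6 remain; assigned so far: [5]
unit clause [3] forces x3=T; simplify:
  satisfied 2 clause(s); 4 remain; assigned so far: [3, 5]
unit clause [2] forces x2=T; simplify:
  satisfied 1 clause(s); 3 remain; assigned so far: [2, 3, 5]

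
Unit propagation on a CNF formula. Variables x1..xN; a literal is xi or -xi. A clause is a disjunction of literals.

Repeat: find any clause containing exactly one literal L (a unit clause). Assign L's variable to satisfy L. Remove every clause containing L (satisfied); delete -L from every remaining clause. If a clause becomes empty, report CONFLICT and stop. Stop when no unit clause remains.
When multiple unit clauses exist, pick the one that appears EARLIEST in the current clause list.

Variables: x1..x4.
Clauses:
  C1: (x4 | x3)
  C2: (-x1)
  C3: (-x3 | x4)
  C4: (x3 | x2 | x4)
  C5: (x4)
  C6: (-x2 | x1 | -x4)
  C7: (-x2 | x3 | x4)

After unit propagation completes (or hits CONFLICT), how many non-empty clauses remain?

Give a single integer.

unit clause [-1] forces x1=F; simplify:
  drop 1 from [-2, 1, -4] -> [-2, -4]
  satisfied 1 clause(s); 6 remain; assigned so far: [1]
unit clause [4] forces x4=T; simplify:
  drop -4 from [-2, -4] -> [-2]
  satisfied 5 clause(s); 1 remain; assigned so far: [1, 4]
unit clause [-2] forces x2=F; simplify:
  satisfied 1 clause(s); 0 remain; assigned so far: [1, 2, 4]

Answer: 0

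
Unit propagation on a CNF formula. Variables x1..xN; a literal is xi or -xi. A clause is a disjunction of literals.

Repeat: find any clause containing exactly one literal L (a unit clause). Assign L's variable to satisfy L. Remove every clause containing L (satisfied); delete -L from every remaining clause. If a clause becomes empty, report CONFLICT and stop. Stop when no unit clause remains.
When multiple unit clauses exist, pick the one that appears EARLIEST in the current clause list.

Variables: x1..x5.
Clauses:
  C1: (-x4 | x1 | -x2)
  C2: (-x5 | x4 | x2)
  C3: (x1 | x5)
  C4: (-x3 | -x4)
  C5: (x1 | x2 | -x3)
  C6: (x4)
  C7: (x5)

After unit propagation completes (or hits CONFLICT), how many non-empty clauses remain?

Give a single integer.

unit clause [4] forces x4=T; simplify:
  drop -4 from [-4, 1, -2] -> [1, -2]
  drop -4 from [-3, -4] -> [-3]
  satisfied 2 clause(s); 5 remain; assigned so far: [4]
unit clause [-3] forces x3=F; simplify:
  satisfied 2 clause(s); 3 remain; assigned so far: [3, 4]
unit clause [5] forces x5=T; simplify:
  satisfied 2 clause(s); 1 remain; assigned so far: [3, 4, 5]

Answer: 1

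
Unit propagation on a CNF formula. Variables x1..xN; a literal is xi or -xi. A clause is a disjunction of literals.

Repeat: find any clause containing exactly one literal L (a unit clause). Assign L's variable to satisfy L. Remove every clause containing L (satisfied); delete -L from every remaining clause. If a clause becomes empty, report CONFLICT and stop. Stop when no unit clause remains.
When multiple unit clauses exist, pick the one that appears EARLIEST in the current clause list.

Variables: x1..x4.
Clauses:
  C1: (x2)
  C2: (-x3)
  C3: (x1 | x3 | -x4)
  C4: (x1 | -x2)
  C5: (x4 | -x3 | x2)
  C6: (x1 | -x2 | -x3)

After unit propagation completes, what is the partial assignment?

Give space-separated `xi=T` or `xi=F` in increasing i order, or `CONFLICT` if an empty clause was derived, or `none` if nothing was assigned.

Answer: x1=T x2=T x3=F

Derivation:
unit clause [2] forces x2=T; simplify:
  drop -2 from [1, -2] -> [1]
  drop -2 from [1, -2, -3] -> [1, -3]
  satisfied 2 clause(s); 4 remain; assigned so far: [2]
unit clause [-3] forces x3=F; simplify:
  drop 3 from [1, 3, -4] -> [1, -4]
  satisfied 2 clause(s); 2 remain; assigned so far: [2, 3]
unit clause [1] forces x1=T; simplify:
  satisfied 2 clause(s); 0 remain; assigned so far: [1, 2, 3]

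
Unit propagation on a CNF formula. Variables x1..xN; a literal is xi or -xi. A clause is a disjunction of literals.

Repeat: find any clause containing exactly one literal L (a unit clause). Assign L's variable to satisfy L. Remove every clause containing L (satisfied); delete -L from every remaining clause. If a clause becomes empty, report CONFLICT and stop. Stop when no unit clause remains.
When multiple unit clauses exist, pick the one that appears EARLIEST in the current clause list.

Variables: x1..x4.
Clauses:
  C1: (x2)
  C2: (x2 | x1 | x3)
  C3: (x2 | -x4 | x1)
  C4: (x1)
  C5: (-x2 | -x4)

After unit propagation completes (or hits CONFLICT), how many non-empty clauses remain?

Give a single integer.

Answer: 0

Derivation:
unit clause [2] forces x2=T; simplify:
  drop -2 from [-2, -4] -> [-4]
  satisfied 3 clause(s); 2 remain; assigned so far: [2]
unit clause [1] forces x1=T; simplify:
  satisfied 1 clause(s); 1 remain; assigned so far: [1, 2]
unit clause [-4] forces x4=F; simplify:
  satisfied 1 clause(s); 0 remain; assigned so far: [1, 2, 4]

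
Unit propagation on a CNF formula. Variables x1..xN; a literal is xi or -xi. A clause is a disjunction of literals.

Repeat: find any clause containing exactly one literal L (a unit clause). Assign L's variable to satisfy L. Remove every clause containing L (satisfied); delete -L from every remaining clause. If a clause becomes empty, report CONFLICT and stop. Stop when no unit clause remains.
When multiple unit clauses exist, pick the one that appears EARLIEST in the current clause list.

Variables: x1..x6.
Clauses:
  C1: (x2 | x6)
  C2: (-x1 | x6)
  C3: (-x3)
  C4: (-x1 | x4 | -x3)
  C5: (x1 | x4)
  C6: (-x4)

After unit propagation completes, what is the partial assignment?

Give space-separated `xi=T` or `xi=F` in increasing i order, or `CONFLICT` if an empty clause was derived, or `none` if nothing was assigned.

unit clause [-3] forces x3=F; simplify:
  satisfied 2 clause(s); 4 remain; assigned so far: [3]
unit clause [-4] forces x4=F; simplify:
  drop 4 from [1, 4] -> [1]
  satisfied 1 clause(s); 3 remain; assigned so far: [3, 4]
unit clause [1] forces x1=T; simplify:
  drop -1 from [-1, 6] -> [6]
  satisfied 1 clause(s); 2 remain; assigned so far: [1, 3, 4]
unit clause [6] forces x6=T; simplify:
  satisfied 2 clause(s); 0 remain; assigned so far: [1, 3, 4, 6]

Answer: x1=T x3=F x4=F x6=T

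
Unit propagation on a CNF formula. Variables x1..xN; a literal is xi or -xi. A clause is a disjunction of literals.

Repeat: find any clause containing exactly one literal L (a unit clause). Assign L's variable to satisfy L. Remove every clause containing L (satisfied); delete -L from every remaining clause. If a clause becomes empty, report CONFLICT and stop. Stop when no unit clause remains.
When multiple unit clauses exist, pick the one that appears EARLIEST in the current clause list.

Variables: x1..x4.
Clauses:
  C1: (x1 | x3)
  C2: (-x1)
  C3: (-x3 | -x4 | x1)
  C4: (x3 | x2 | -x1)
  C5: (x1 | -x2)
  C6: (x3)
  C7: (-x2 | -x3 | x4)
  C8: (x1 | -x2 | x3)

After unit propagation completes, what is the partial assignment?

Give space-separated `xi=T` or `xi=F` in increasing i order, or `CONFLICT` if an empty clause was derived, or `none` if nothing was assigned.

unit clause [-1] forces x1=F; simplify:
  drop 1 from [1, 3] -> [3]
  drop 1 from [-3, -4, 1] -> [-3, -4]
  drop 1 from [1, -2] -> [-2]
  drop 1 from [1, -2, 3] -> [-2, 3]
  satisfied 2 clause(s); 6 remain; assigned so far: [1]
unit clause [3] forces x3=T; simplify:
  drop -3 from [-3, -4] -> [-4]
  drop -3 from [-2, -3, 4] -> [-2, 4]
  satisfied 3 clause(s); 3 remain; assigned so far: [1, 3]
unit clause [-4] forces x4=F; simplify:
  drop 4 from [-2, 4] -> [-2]
  satisfied 1 clause(s); 2 remain; assigned so far: [1, 3, 4]
unit clause [-2] forces x2=F; simplify:
  satisfied 2 clause(s); 0 remain; assigned so far: [1, 2, 3, 4]

Answer: x1=F x2=F x3=T x4=F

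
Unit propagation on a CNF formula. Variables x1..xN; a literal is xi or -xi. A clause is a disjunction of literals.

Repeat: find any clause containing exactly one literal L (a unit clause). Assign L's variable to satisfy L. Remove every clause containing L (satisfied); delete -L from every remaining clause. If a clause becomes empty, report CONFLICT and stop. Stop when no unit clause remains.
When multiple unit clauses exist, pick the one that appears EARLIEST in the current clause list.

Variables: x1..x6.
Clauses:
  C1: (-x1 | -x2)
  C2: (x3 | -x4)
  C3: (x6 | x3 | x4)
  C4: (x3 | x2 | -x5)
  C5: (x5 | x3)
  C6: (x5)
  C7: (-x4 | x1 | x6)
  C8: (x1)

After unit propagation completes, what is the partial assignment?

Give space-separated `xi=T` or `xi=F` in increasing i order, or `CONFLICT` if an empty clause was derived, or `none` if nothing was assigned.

Answer: x1=T x2=F x3=T x5=T

Derivation:
unit clause [5] forces x5=T; simplify:
  drop -5 from [3, 2, -5] -> [3, 2]
  satisfied 2 clause(s); 6 remain; assigned so far: [5]
unit clause [1] forces x1=T; simplify:
  drop -1 from [-1, -2] -> [-2]
  satisfied 2 clause(s); 4 remain; assigned so far: [1, 5]
unit clause [-2] forces x2=F; simplify:
  drop 2 from [3, 2] -> [3]
  satisfied 1 clause(s); 3 remain; assigned so far: [1, 2, 5]
unit clause [3] forces x3=T; simplify:
  satisfied 3 clause(s); 0 remain; assigned so far: [1, 2, 3, 5]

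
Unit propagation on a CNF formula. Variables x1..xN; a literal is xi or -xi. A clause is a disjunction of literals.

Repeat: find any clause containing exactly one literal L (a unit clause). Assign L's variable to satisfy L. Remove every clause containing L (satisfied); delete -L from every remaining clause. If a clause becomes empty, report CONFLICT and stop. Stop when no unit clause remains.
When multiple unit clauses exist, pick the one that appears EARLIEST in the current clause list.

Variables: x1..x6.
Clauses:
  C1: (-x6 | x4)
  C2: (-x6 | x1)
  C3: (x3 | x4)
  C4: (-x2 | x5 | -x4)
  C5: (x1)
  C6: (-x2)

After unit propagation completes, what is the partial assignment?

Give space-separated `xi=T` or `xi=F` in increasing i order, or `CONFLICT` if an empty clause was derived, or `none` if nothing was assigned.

unit clause [1] forces x1=T; simplify:
  satisfied 2 clause(s); 4 remain; assigned so far: [1]
unit clause [-2] forces x2=F; simplify:
  satisfied 2 clause(s); 2 remain; assigned so far: [1, 2]

Answer: x1=T x2=F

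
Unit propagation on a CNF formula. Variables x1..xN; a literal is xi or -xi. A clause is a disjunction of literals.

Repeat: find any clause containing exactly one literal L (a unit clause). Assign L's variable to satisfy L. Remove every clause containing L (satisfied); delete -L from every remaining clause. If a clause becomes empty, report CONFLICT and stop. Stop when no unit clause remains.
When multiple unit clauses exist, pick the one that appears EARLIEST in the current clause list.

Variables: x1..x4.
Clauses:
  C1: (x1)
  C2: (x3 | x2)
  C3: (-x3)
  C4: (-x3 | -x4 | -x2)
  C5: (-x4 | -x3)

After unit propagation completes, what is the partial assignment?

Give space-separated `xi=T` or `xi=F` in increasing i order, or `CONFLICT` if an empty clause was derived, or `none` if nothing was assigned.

unit clause [1] forces x1=T; simplify:
  satisfied 1 clause(s); 4 remain; assigned so far: [1]
unit clause [-3] forces x3=F; simplify:
  drop 3 from [3, 2] -> [2]
  satisfied 3 clause(s); 1 remain; assigned so far: [1, 3]
unit clause [2] forces x2=T; simplify:
  satisfied 1 clause(s); 0 remain; assigned so far: [1, 2, 3]

Answer: x1=T x2=T x3=F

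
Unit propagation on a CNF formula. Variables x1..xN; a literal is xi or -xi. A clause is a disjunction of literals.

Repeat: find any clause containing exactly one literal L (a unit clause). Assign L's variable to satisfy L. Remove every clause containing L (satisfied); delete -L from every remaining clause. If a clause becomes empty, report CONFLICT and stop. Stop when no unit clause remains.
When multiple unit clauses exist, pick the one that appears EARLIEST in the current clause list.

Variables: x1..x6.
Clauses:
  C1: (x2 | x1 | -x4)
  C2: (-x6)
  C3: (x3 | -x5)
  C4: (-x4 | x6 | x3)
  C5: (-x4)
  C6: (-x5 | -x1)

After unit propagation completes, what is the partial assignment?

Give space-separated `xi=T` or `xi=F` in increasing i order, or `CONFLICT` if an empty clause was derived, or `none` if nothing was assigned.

unit clause [-6] forces x6=F; simplify:
  drop 6 from [-4, 6, 3] -> [-4, 3]
  satisfied 1 clause(s); 5 remain; assigned so far: [6]
unit clause [-4] forces x4=F; simplify:
  satisfied 3 clause(s); 2 remain; assigned so far: [4, 6]

Answer: x4=F x6=F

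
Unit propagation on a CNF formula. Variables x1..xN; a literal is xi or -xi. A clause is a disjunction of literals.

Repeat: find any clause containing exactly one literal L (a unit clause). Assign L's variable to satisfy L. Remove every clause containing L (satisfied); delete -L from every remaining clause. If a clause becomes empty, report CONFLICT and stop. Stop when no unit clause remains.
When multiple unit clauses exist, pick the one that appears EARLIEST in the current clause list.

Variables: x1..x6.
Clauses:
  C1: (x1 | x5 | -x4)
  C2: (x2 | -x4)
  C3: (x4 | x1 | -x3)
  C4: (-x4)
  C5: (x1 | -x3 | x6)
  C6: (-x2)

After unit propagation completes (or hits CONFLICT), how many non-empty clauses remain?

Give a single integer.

Answer: 2

Derivation:
unit clause [-4] forces x4=F; simplify:
  drop 4 from [4, 1, -3] -> [1, -3]
  satisfied 3 clause(s); 3 remain; assigned so far: [4]
unit clause [-2] forces x2=F; simplify:
  satisfied 1 clause(s); 2 remain; assigned so far: [2, 4]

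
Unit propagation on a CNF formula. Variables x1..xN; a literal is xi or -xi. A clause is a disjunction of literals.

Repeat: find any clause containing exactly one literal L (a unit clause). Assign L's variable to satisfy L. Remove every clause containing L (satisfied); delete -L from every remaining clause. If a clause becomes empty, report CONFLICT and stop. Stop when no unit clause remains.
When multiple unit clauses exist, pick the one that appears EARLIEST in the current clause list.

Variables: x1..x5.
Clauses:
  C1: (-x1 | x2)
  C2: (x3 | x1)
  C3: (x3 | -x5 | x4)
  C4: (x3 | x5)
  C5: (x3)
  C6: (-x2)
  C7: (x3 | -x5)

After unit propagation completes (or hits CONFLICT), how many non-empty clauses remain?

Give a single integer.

Answer: 0

Derivation:
unit clause [3] forces x3=T; simplify:
  satisfied 5 clause(s); 2 remain; assigned so far: [3]
unit clause [-2] forces x2=F; simplify:
  drop 2 from [-1, 2] -> [-1]
  satisfied 1 clause(s); 1 remain; assigned so far: [2, 3]
unit clause [-1] forces x1=F; simplify:
  satisfied 1 clause(s); 0 remain; assigned so far: [1, 2, 3]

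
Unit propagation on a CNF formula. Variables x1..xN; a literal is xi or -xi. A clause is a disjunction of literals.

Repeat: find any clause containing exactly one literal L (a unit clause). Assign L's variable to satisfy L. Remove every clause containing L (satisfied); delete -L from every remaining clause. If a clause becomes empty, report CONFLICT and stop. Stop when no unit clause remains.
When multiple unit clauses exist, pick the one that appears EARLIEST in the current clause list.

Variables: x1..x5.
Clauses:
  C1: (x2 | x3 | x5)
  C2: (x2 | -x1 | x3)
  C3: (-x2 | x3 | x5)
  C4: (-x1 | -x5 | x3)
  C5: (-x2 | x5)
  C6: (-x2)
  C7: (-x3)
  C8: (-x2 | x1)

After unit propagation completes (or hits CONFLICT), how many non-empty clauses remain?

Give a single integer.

unit clause [-2] forces x2=F; simplify:
  drop 2 from [2, 3, 5] -> [3, 5]
  drop 2 from [2, -1, 3] -> [-1, 3]
  satisfied 4 clause(s); 4 remain; assigned so far: [2]
unit clause [-3] forces x3=F; simplify:
  drop 3 from [3, 5] -> [5]
  drop 3 from [-1, 3] -> [-1]
  drop 3 from [-1, -5, 3] -> [-1, -5]
  satisfied 1 clause(s); 3 remain; assigned so far: [2, 3]
unit clause [5] forces x5=T; simplify:
  drop -5 from [-1, -5] -> [-1]
  satisfied 1 clause(s); 2 remain; assigned so far: [2, 3, 5]
unit clause [-1] forces x1=F; simplify:
  satisfied 2 clause(s); 0 remain; assigned so far: [1, 2, 3, 5]

Answer: 0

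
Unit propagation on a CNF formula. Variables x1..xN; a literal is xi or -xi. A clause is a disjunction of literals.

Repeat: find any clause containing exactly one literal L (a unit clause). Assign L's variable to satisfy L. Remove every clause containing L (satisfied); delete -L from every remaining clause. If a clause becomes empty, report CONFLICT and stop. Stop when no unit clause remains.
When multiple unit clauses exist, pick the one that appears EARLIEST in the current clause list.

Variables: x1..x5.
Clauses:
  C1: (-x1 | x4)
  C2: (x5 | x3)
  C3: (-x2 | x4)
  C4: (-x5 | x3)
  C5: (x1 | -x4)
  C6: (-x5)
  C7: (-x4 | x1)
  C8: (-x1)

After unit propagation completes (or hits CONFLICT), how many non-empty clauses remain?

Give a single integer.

Answer: 0

Derivation:
unit clause [-5] forces x5=F; simplify:
  drop 5 from [5, 3] -> [3]
  satisfied 2 clause(s); 6 remain; assigned so far: [5]
unit clause [3] forces x3=T; simplify:
  satisfied 1 clause(s); 5 remain; assigned so far: [3, 5]
unit clause [-1] forces x1=F; simplify:
  drop 1 from [1, -4] -> [-4]
  drop 1 from [-4, 1] -> [-4]
  satisfied 2 clause(s); 3 remain; assigned so far: [1, 3, 5]
unit clause [-4] forces x4=F; simplify:
  drop 4 from [-2, 4] -> [-2]
  satisfied 2 clause(s); 1 remain; assigned so far: [1, 3, 4, 5]
unit clause [-2] forces x2=F; simplify:
  satisfied 1 clause(s); 0 remain; assigned so far: [1, 2, 3, 4, 5]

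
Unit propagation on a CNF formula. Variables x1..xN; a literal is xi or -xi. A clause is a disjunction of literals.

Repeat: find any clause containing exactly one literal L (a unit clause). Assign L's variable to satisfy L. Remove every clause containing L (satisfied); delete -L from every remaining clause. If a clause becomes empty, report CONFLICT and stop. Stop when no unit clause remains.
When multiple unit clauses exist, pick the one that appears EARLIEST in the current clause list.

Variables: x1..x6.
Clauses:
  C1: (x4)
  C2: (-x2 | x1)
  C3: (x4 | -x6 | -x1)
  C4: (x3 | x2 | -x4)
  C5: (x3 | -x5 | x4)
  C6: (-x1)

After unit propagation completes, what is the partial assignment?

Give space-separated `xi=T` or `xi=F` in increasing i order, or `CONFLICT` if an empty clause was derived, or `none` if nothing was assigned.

unit clause [4] forces x4=T; simplify:
  drop -4 from [3, 2, -4] -> [3, 2]
  satisfied 3 clause(s); 3 remain; assigned so far: [4]
unit clause [-1] forces x1=F; simplify:
  drop 1 from [-2, 1] -> [-2]
  satisfied 1 clause(s); 2 remain; assigned so far: [1, 4]
unit clause [-2] forces x2=F; simplify:
  drop 2 from [3, 2] -> [3]
  satisfied 1 clause(s); 1 remain; assigned so far: [1, 2, 4]
unit clause [3] forces x3=T; simplify:
  satisfied 1 clause(s); 0 remain; assigned so far: [1, 2, 3, 4]

Answer: x1=F x2=F x3=T x4=T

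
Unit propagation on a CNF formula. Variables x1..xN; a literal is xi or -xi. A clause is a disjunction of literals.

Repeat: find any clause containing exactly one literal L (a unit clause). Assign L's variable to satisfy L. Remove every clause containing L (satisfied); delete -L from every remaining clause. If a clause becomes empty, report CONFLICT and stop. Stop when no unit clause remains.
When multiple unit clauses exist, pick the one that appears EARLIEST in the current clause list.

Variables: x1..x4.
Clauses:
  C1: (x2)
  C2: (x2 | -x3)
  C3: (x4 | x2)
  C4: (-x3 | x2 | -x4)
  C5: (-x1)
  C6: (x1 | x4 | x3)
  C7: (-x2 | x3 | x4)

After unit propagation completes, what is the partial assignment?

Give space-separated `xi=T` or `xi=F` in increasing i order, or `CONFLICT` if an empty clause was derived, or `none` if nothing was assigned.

unit clause [2] forces x2=T; simplify:
  drop -2 from [-2, 3, 4] -> [3, 4]
  satisfied 4 clause(s); 3 remain; assigned so far: [2]
unit clause [-1] forces x1=F; simplify:
  drop 1 from [1, 4, 3] -> [4, 3]
  satisfied 1 clause(s); 2 remain; assigned so far: [1, 2]

Answer: x1=F x2=T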